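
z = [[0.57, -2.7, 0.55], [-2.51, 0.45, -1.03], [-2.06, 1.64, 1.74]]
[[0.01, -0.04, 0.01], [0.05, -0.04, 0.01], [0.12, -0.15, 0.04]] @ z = [[0.09, -0.03, 0.06], [0.11, -0.14, 0.09], [0.36, -0.33, 0.29]]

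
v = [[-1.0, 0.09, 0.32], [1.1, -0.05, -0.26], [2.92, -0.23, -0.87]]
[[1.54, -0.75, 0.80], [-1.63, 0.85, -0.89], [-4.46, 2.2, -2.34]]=v @ [[-1.3, 0.82, -0.91], [0.16, 0.22, 0.84], [0.72, 0.16, -0.59]]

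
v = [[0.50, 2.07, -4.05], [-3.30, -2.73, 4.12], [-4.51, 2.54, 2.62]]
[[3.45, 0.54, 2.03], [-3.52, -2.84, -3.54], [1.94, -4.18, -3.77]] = v @ [[-0.19, 0.84, 0.54], [0.87, -0.08, -0.05], [-0.43, -0.07, -0.46]]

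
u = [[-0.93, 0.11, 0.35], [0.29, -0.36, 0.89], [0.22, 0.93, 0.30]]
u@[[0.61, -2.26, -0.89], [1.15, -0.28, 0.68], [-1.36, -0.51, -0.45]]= [[-0.92, 1.89, 0.75], [-1.45, -1.01, -0.90], [0.8, -0.91, 0.30]]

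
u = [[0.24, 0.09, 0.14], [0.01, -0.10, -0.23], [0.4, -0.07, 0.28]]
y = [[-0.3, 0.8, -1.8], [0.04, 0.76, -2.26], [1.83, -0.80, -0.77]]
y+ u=[[-0.06, 0.89, -1.66], [0.05, 0.66, -2.49], [2.23, -0.87, -0.49]]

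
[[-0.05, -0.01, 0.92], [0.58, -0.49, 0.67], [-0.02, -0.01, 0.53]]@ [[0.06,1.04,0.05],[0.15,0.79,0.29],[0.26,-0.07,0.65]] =[[0.23, -0.12, 0.59], [0.14, 0.17, 0.32], [0.14, -0.07, 0.34]]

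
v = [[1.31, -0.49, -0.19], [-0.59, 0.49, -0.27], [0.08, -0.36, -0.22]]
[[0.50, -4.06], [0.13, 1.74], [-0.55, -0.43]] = v @ [[1.02, -2.93], [1.62, 0.27], [0.23, 0.46]]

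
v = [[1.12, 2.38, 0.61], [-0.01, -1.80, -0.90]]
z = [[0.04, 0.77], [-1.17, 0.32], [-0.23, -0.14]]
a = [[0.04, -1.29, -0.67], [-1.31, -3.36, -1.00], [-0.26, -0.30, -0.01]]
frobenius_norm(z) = 1.46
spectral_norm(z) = 1.24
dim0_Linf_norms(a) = [1.31, 3.36, 1.0]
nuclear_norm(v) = 4.03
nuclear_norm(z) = 2.01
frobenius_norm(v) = 3.37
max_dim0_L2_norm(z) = 1.19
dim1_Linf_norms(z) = [0.77, 1.17, 0.23]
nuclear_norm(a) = 4.59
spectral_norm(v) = 3.28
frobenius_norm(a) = 4.03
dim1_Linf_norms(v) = [2.38, 1.8]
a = z @ v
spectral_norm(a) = 3.99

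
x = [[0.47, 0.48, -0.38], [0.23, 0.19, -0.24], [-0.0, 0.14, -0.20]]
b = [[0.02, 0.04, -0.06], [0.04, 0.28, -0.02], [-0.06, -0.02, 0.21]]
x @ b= [[0.05, 0.16, -0.12], [0.03, 0.07, -0.07], [0.02, 0.04, -0.04]]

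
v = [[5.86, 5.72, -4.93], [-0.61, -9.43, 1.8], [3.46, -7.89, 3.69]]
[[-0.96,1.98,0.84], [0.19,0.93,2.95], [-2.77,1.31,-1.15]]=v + [[-6.82, -3.74, 5.77], [0.80, 10.36, 1.15], [-6.23, 9.2, -4.84]]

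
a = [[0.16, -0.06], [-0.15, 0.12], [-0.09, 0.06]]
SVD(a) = [[-0.61, -0.78], [0.69, -0.62], [0.39, -0.12]] @ diag([0.2759705850648657, 0.04049982936946433]) @ [[-0.86, 0.52], [-0.52, -0.86]]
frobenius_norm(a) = 0.28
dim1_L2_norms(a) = [0.17, 0.19, 0.11]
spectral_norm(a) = 0.28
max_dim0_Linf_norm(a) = 0.16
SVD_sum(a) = [[0.14, -0.09], [-0.16, 0.10], [-0.09, 0.06]] + [[0.02, 0.03],[0.01, 0.02],[0.00, 0.0]]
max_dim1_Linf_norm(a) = 0.16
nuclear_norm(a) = 0.32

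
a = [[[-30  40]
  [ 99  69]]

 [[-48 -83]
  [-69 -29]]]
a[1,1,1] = -29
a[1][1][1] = -29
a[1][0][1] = -83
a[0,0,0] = -30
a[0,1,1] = 69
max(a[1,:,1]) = -29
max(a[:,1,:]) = 99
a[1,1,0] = -69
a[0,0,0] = -30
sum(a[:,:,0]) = -48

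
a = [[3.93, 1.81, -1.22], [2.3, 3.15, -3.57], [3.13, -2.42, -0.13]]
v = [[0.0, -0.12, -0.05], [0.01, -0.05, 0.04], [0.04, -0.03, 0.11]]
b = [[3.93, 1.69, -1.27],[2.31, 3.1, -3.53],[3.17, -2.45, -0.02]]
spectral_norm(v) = 0.13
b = v + a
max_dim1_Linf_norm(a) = 3.93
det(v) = -0.00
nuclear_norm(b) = 12.06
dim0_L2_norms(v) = [0.04, 0.13, 0.13]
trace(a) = 6.95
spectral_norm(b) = 6.62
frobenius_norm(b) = 7.96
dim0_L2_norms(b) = [5.55, 4.3, 3.75]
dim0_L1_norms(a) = [9.36, 7.38, 4.92]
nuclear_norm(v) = 0.28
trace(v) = 0.06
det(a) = -36.43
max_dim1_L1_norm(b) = 8.94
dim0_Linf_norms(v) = [0.04, 0.12, 0.11]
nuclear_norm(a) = 12.17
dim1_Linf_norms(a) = [3.93, 3.57, 3.13]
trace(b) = 7.01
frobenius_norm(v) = 0.19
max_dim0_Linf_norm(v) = 0.12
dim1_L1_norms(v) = [0.17, 0.1, 0.18]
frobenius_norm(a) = 7.99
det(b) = -33.40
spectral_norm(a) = 6.67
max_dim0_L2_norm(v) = 0.13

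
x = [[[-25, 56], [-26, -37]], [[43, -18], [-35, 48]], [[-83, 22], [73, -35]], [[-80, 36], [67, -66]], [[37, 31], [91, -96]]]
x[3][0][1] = 36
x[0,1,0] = -26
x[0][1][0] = -26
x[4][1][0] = 91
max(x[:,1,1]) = 48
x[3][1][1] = -66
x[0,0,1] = 56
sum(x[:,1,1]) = -186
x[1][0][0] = 43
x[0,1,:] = [-26, -37]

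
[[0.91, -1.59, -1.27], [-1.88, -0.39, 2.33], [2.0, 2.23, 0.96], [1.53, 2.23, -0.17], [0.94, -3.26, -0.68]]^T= [[0.91, -1.88, 2.00, 1.53, 0.94],[-1.59, -0.39, 2.23, 2.23, -3.26],[-1.27, 2.33, 0.96, -0.17, -0.68]]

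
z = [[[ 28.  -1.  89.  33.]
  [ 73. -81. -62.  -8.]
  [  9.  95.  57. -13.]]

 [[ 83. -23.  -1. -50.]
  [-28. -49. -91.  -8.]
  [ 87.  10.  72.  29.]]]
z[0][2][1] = 95.0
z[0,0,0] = 28.0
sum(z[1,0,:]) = 9.0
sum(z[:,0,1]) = -24.0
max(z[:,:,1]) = 95.0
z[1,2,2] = 72.0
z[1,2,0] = 87.0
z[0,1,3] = -8.0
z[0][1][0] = 73.0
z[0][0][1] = -1.0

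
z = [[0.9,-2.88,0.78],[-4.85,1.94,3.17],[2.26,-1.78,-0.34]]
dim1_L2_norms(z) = [3.12, 6.11, 2.9]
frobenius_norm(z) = 7.45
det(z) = -8.09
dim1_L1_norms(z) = [4.56, 9.96, 4.38]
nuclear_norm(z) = 10.18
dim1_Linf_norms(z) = [2.88, 4.85, 2.26]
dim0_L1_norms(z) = [8.01, 6.6, 4.29]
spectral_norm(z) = 6.83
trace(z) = 2.50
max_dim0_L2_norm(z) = 5.43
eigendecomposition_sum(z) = [[2.93, -2.63, -1.32], [-2.72, 2.45, 1.23], [2.5, -2.25, -1.13]] + [[-1.73, -0.55, 1.43],[-2.01, -0.64, 1.66],[0.16, 0.05, -0.13]] + [[-0.29, 0.3, 0.67], [-0.12, 0.13, 0.28], [-0.40, 0.42, 0.92]]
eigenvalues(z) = [4.24, -2.5, 0.76]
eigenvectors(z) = [[-0.62, 0.65, 0.57], [0.58, 0.76, 0.24], [-0.53, -0.06, 0.78]]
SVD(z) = [[-0.25, -0.88, -0.41], [0.88, -0.38, 0.28], [-0.40, -0.29, 0.87]] @ diag([6.825208018973724, 2.9486500067186867, 0.40174449045957905]) @ [[-0.79, 0.46, 0.40], [0.14, 0.78, -0.61], [0.59, 0.43, 0.68]]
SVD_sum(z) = [[1.37, -0.8, -0.69], [-4.75, 2.77, 2.40], [2.18, -1.27, -1.10]] + [[-0.37, -2.01, 1.58],  [-0.16, -0.88, 0.69],  [-0.12, -0.66, 0.52]] + [[-0.1,-0.07,-0.11],[0.07,0.05,0.08],[0.21,0.15,0.24]]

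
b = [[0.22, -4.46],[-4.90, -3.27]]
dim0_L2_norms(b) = [4.9, 5.53]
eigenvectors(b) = [[0.81,0.55], [-0.59,0.83]]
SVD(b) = [[0.51, 0.86], [0.86, -0.51]] @ diag([6.535526869457811, 3.4539525964603213]) @ [[-0.63,-0.78],[0.78,-0.63]]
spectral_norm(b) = 6.54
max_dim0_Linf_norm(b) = 4.9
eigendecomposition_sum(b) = [[2.34,-1.55], [-1.70,1.13]] + [[-2.12, -2.91], [-3.20, -4.4]]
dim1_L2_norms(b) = [4.47, 5.89]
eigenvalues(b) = [3.46, -6.51]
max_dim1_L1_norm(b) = 8.17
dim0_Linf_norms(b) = [4.9, 4.46]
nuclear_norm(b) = 9.99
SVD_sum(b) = [[-2.09, -2.6], [-3.53, -4.38]] + [[2.31,-1.86], [-1.37,1.11]]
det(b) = -22.57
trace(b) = -3.05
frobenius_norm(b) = 7.39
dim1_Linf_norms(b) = [4.46, 4.9]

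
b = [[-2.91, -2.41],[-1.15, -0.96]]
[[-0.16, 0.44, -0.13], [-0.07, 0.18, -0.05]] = b@[[0.04,-0.07,0.11], [0.02,-0.1,-0.08]]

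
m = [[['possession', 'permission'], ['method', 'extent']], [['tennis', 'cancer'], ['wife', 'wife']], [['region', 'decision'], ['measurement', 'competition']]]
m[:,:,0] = [['possession', 'method'], ['tennis', 'wife'], ['region', 'measurement']]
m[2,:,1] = ['decision', 'competition']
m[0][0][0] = 'possession'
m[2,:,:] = [['region', 'decision'], ['measurement', 'competition']]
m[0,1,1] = 'extent'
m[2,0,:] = ['region', 'decision']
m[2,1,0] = 'measurement'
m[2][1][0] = 'measurement'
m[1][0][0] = 'tennis'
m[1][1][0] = 'wife'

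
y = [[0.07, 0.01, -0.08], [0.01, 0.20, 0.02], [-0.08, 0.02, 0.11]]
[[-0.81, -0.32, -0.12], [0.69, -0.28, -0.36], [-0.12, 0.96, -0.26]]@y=[[-0.05, -0.07, 0.05], [0.07, -0.06, -0.1], [0.02, 0.19, 0.0]]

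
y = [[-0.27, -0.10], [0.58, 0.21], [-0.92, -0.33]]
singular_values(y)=[1.19, 0.0]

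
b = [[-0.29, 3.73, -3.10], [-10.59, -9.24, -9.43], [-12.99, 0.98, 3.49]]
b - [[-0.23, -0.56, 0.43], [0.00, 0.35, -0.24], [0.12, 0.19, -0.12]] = [[-0.06, 4.29, -3.53], [-10.59, -9.59, -9.19], [-13.11, 0.79, 3.61]]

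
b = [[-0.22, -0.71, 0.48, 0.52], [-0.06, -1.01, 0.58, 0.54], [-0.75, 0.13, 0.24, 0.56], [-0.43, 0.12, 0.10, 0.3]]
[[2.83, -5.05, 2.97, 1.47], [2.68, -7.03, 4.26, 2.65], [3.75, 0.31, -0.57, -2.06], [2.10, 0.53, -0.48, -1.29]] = b @ [[-4.59, -4.17, 1.61, 0.57], [-3.08, 3.13, -4.23, -4.28], [-3.97, -2.92, -3.03, -1.70], [2.96, -4.5, 3.41, -1.2]]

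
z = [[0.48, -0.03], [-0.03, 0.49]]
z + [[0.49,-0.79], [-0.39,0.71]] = [[0.97, -0.82], [-0.42, 1.2]]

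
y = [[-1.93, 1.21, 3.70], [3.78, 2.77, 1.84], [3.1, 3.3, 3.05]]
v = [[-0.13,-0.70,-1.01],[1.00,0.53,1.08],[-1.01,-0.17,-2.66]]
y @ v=[[-2.28,1.36,-6.59], [0.42,-1.49,-5.72], [-0.18,-0.94,-7.68]]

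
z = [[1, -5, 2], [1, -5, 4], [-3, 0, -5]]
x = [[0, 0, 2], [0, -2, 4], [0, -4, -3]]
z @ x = [[0, 2, -24], [0, -6, -30], [0, 20, 9]]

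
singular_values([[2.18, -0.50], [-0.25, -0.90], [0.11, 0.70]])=[2.24, 1.17]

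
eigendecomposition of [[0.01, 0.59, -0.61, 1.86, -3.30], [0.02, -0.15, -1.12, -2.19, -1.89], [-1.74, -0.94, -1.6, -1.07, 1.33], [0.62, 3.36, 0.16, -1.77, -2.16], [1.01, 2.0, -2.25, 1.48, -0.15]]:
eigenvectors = [[(0.56+0j), 0.56-0.00j, (0.7+0j), -0.63+0.00j, -0.63-0.00j],[(0.07+0.23j), (0.07-0.23j), (0.13+0j), 0.41+0.09j, (0.41-0.09j)],[(-0.36+0.11j), -0.36-0.11j, (0.52+0j), 0.33-0.09j, 0.33+0.09j],[(0.37+0.21j), 0.37-0.21j, -0.36+0.00j, 0.14-0.50j, 0.14+0.50j],[(0.21-0.51j), (0.21+0.51j), (0.29+0j), -0.09+0.18j, (-0.09-0.18j)]]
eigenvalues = [(0.45+3.78j), (0.45-3.78j), (-2.68+0j), (-0.94+2.25j), (-0.94-2.25j)]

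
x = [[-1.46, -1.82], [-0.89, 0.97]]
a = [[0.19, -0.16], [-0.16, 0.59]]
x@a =[[0.01, -0.84], [-0.32, 0.71]]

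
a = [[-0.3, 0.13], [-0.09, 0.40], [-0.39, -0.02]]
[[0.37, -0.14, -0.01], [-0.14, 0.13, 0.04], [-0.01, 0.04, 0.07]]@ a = [[-0.09, -0.01], [0.01, 0.03], [-0.03, 0.01]]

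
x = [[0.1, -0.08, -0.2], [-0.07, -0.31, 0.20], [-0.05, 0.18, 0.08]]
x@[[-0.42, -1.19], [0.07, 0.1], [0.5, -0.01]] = [[-0.15, -0.12], [0.11, 0.05], [0.07, 0.08]]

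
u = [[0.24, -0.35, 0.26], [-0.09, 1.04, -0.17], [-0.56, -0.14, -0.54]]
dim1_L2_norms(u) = [0.5, 1.06, 0.79]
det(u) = -0.00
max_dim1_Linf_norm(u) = 1.04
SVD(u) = [[-0.40, -0.25, 0.88], [0.91, -0.24, 0.34], [0.13, 0.94, 0.32]] @ diag([1.1426115951431652, 0.8279696776504664, 0.0022261032710556654]) @ [[-0.22, 0.93, -0.29], [-0.68, -0.35, -0.64], [0.7, -0.06, -0.71]]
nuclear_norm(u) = 1.97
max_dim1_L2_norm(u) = 1.06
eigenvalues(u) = [-0.33, 0.01, 1.07]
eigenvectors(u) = [[0.36,-0.70,0.38], [-0.09,0.06,-0.93], [-0.93,0.71,-0.05]]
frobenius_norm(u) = 1.41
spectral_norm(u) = 1.14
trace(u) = 0.74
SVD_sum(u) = [[0.10, -0.42, 0.13],[-0.23, 0.97, -0.3],[-0.03, 0.14, -0.04]] + [[0.14, 0.07, 0.13], [0.14, 0.07, 0.13], [-0.53, -0.28, -0.5]] + [[0.0, -0.0, -0.0], [0.0, -0.0, -0.0], [0.00, -0.00, -0.00]]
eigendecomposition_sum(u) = [[0.22, 0.08, 0.21], [-0.05, -0.02, -0.05], [-0.55, -0.19, -0.53]] + [[0.01, 0.00, 0.00], [-0.00, -0.0, -0.00], [-0.01, -0.0, -0.00]] + [[0.01,-0.43,0.05], [-0.04,1.06,-0.12], [-0.0,0.06,-0.01]]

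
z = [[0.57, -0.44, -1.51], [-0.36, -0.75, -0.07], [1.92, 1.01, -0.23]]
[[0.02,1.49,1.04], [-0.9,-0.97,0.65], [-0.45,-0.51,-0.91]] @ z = [[1.47, -0.08, -0.37],[1.08, 1.78, 1.28],[-1.82, -0.34, 0.92]]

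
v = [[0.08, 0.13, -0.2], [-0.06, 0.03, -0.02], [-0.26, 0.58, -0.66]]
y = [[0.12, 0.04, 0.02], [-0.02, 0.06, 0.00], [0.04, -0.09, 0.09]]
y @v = [[0.0, 0.03, -0.04], [-0.01, -0.0, 0.00], [-0.01, 0.05, -0.07]]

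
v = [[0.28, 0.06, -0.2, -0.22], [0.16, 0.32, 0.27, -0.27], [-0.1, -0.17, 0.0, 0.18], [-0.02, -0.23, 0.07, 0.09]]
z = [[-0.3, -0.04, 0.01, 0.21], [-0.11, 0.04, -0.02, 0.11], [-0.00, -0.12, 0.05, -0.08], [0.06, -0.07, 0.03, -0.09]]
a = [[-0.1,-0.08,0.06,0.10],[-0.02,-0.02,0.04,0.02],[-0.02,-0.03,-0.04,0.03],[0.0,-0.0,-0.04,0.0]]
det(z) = 0.00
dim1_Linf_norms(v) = [0.28, 0.32, 0.18, 0.23]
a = z @ v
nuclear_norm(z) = 0.60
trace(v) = 0.69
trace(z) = -0.30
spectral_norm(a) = 0.18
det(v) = -0.00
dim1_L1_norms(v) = [0.76, 1.02, 0.45, 0.41]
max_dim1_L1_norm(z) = 0.56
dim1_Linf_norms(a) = [0.1, 0.04, 0.04, 0.04]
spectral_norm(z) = 0.41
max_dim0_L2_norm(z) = 0.33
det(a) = 0.00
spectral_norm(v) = 0.64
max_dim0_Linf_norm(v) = 0.32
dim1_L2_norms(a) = [0.17, 0.05, 0.06, 0.04]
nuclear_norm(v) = 1.22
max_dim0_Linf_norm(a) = 0.1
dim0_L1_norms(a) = [0.14, 0.13, 0.18, 0.15]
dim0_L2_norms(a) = [0.1, 0.09, 0.09, 0.11]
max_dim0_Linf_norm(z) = 0.3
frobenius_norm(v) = 0.76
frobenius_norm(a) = 0.20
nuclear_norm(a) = 0.26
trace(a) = -0.16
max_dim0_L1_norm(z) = 0.49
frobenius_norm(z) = 0.45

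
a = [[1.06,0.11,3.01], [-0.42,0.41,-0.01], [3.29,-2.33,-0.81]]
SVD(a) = [[-0.12, -0.99, 0.03], [0.14, 0.01, 0.99], [-0.98, 0.12, 0.14]] @ diag([4.162972308079968, 3.178954856960683, 0.11579110313587736]) @ [[-0.82, 0.56, 0.11], [-0.21, -0.12, -0.97], [0.53, 0.82, -0.22]]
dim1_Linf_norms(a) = [3.01, 0.42, 3.29]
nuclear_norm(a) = 7.46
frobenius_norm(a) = 5.24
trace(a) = 0.66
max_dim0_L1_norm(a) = 4.77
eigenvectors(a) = [[-0.77, 0.59, 0.53], [0.10, 0.07, 0.83], [-0.63, -0.80, -0.19]]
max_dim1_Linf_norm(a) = 3.29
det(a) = -1.53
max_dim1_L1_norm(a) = 6.43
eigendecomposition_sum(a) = [[2.16,-1.04,1.50], [-0.3,0.14,-0.20], [1.79,-0.86,1.24]] + [[-1.1, 1.06, 1.50],[-0.13, 0.12, 0.18],[1.5, -1.44, -2.05]] + [[0.0, 0.09, 0.01], [0.01, 0.14, 0.02], [-0.0, -0.03, -0.0]]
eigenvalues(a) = [3.54, -3.02, 0.14]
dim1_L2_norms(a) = [3.19, 0.59, 4.11]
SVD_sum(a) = [[0.40, -0.27, -0.05], [-0.47, 0.32, 0.06], [3.36, -2.3, -0.43]] + [[0.66, 0.38, 3.06], [-0.01, -0.01, -0.05], [-0.08, -0.05, -0.37]] + [[0.00, 0.0, -0.00], [0.06, 0.09, -0.02], [0.01, 0.01, -0.00]]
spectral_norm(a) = 4.16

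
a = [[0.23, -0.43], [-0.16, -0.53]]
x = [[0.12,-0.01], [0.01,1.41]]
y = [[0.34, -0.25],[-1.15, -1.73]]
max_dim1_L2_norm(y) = 2.08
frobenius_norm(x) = 1.42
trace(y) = -1.39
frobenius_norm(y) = 2.12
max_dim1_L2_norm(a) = 0.55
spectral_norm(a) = 0.68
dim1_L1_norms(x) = [0.13, 1.42]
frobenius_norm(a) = 0.74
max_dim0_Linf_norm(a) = 0.53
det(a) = -0.19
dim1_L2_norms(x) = [0.12, 1.41]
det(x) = 0.17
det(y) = -0.88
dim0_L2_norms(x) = [0.12, 1.41]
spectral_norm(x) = 1.41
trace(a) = -0.30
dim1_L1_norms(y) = [0.59, 2.88]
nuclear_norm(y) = 2.50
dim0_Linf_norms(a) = [0.23, 0.53]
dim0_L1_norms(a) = [0.39, 0.96]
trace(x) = 1.53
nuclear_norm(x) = 1.53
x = y @ a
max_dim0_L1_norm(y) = 1.98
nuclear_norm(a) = 0.96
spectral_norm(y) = 2.08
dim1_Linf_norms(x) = [0.12, 1.41]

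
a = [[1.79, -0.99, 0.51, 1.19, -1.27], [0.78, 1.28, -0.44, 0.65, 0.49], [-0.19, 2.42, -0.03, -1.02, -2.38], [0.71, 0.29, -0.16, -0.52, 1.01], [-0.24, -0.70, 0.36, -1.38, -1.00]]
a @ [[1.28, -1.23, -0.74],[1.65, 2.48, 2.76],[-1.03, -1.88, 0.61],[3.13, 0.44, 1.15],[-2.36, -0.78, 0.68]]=[[6.85,  -4.10,  -3.24], [4.44,  2.95,  3.77], [6.2,  7.70,  4.01], [-2.46,  -0.87,  0.27], [-3.79,  -1.94,  -3.80]]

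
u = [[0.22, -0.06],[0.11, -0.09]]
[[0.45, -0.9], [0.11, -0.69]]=u @[[2.56, -3.01],[1.9, 3.95]]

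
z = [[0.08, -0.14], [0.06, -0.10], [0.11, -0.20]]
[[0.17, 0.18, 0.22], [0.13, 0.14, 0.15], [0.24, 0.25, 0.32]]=z @ [[1.54, 2.57, -1.62], [-0.34, 0.17, -2.51]]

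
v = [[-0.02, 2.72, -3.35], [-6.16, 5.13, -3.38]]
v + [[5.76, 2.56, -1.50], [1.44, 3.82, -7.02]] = [[5.74, 5.28, -4.85], [-4.72, 8.95, -10.40]]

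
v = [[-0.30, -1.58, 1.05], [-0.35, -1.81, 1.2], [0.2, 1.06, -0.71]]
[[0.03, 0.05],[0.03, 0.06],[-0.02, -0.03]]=v @ [[0.01, 0.06],[0.02, -0.03],[0.06, 0.02]]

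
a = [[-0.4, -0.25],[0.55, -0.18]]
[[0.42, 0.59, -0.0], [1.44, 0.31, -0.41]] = a@[[1.36, -0.14, -0.49], [-3.87, -2.14, 0.79]]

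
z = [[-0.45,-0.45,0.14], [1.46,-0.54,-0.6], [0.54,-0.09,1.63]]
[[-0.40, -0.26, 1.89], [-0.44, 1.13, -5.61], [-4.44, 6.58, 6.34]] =z @[[-0.89, 2.01, -2.18], [1.05, -0.38, -0.60], [-2.37, 3.35, 4.58]]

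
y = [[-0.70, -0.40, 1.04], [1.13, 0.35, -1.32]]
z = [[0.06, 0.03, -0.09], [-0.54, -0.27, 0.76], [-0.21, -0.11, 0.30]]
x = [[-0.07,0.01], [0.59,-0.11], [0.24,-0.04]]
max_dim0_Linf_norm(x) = 0.59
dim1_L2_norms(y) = [1.32, 1.77]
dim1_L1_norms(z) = [0.18, 1.57, 0.62]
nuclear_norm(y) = 2.37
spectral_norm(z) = 1.05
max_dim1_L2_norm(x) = 0.6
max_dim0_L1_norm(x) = 0.9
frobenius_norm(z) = 1.05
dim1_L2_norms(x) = [0.07, 0.6, 0.24]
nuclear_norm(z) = 1.06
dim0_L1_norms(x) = [0.9, 0.16]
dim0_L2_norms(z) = [0.58, 0.29, 0.82]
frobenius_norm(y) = 2.21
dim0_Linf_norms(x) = [0.59, 0.11]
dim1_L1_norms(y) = [2.14, 2.8]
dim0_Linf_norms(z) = [0.54, 0.27, 0.76]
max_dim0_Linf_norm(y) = 1.32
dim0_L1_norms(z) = [0.81, 0.41, 1.15]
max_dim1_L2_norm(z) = 0.97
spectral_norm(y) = 2.20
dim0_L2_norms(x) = [0.64, 0.12]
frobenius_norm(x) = 0.65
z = x @ y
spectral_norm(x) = 0.65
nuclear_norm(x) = 0.66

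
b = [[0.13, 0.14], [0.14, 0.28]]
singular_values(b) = [0.36, 0.05]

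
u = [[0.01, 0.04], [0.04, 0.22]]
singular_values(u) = [0.23, 0.0]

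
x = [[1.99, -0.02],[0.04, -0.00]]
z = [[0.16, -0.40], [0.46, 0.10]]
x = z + [[1.83, 0.38], [-0.42, -0.1]]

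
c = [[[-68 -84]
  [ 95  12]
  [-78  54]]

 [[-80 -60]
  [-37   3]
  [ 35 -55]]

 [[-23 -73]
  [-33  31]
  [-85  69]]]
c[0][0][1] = -84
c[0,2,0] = -78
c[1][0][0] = -80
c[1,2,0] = 35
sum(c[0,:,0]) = -51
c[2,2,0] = -85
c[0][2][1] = 54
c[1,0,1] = -60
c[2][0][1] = -73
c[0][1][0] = 95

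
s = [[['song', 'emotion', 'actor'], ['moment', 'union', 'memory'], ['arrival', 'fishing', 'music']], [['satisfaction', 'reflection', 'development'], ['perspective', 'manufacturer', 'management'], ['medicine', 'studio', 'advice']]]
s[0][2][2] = 'music'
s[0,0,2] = 'actor'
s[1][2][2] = 'advice'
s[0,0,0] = 'song'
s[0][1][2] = 'memory'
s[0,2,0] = 'arrival'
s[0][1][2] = 'memory'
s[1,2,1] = 'studio'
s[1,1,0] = 'perspective'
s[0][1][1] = 'union'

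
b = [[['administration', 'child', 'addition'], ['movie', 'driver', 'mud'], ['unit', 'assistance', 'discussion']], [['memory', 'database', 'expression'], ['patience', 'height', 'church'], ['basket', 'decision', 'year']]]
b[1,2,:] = ['basket', 'decision', 'year']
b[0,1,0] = 'movie'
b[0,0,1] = 'child'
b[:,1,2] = ['mud', 'church']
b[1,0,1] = 'database'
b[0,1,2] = 'mud'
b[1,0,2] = 'expression'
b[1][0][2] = 'expression'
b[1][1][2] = 'church'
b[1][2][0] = 'basket'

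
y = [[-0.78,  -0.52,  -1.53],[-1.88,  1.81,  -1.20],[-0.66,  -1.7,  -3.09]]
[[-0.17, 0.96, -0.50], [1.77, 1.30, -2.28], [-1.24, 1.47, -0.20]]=y @[[-0.64, -0.57, 0.46], [0.49, -0.08, -0.59], [0.27, -0.31, 0.29]]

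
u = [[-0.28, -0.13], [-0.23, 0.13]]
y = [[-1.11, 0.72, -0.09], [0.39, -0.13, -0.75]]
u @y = [[0.26,-0.18,0.12], [0.31,-0.18,-0.08]]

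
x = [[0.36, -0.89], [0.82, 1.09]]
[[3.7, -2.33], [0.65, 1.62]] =x@ [[4.11, -0.98],[-2.50, 2.22]]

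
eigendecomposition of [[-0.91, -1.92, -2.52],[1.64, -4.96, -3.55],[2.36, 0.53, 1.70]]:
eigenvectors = [[(0.43+0j), 0.50-0.03j, (0.5+0.03j)],[(0.84+0j), 0.65+0.00j, (0.65-0j)],[(-0.33+0j), -0.54-0.20j, (-0.54+0.2j)]]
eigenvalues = [(-2.72+0j), (-0.72+1.03j), (-0.72-1.03j)]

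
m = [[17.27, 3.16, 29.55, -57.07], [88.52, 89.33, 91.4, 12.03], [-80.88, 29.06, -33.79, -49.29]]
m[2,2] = -33.79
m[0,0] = 17.27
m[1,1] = 89.33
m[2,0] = -80.88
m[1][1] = 89.33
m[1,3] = 12.03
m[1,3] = 12.03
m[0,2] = 29.55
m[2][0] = -80.88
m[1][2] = 91.4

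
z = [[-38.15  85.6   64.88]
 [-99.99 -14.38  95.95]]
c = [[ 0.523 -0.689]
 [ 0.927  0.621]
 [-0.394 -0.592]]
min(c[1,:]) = 0.621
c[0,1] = -0.689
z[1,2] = 95.95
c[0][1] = -0.689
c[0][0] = 0.523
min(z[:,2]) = 64.88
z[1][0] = -99.99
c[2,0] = -0.394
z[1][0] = -99.99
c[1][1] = 0.621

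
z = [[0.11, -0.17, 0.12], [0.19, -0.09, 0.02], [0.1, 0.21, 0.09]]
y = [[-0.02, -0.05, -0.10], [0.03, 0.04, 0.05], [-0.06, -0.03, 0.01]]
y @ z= [[-0.02,-0.01,-0.01],[0.02,0.0,0.01],[-0.01,0.02,-0.01]]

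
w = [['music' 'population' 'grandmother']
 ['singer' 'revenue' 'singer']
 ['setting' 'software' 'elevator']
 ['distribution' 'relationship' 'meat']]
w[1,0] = 'singer'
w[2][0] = 'setting'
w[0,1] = 'population'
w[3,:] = ['distribution', 'relationship', 'meat']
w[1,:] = ['singer', 'revenue', 'singer']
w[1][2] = 'singer'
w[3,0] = 'distribution'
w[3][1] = 'relationship'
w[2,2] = 'elevator'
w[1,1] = 'revenue'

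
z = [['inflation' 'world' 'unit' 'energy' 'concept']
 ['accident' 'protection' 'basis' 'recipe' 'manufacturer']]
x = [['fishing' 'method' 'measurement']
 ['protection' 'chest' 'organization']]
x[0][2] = 'measurement'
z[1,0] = 'accident'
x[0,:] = ['fishing', 'method', 'measurement']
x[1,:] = ['protection', 'chest', 'organization']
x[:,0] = ['fishing', 'protection']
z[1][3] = 'recipe'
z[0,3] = 'energy'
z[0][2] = 'unit'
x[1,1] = 'chest'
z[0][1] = 'world'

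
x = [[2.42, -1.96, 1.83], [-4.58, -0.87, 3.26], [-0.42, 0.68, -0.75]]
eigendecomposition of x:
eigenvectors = [[-0.67, 0.23, -0.37],  [0.72, 0.80, -0.91],  [0.16, 0.55, 0.18]]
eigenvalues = [4.1, 0.05, -3.35]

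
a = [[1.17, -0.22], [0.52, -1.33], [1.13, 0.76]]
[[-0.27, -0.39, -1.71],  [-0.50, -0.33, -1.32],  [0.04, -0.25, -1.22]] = a @ [[-0.17,-0.31,-1.38],[0.31,0.13,0.45]]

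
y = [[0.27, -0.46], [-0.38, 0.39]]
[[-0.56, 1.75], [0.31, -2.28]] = y @ [[1.1, 5.22], [1.87, -0.75]]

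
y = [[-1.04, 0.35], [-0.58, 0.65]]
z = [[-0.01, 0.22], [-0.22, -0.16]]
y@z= [[-0.07, -0.28], [-0.14, -0.23]]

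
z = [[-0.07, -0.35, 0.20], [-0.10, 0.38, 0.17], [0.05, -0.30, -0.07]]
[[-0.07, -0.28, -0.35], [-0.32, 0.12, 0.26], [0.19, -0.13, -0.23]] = z @ [[-0.06, -1.2, 1.23], [-0.38, 0.46, 0.9], [-1.06, -1.03, 0.26]]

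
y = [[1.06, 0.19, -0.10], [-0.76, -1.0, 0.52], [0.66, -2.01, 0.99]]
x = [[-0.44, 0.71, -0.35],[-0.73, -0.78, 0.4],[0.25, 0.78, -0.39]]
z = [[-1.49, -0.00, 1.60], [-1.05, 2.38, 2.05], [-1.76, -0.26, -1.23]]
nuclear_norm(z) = 7.24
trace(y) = 1.05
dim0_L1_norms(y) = [2.48, 3.2, 1.61]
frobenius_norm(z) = 4.52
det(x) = 0.00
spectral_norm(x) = 1.52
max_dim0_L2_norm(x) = 1.31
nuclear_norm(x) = 2.31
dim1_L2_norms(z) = [2.19, 3.31, 2.16]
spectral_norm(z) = 3.70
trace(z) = -0.34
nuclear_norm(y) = 3.99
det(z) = 10.71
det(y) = 0.05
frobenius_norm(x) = 1.72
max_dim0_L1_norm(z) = 4.88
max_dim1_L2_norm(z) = 3.31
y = z @ x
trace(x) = -1.61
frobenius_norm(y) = 2.91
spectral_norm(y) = 2.52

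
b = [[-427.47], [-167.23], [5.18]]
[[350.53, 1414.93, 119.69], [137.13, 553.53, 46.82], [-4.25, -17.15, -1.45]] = b@[[-0.82, -3.31, -0.28]]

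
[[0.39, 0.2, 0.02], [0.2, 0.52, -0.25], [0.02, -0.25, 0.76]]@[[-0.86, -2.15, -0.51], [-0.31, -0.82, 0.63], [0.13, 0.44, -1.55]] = [[-0.39,-0.99,-0.10], [-0.37,-0.97,0.61], [0.16,0.50,-1.35]]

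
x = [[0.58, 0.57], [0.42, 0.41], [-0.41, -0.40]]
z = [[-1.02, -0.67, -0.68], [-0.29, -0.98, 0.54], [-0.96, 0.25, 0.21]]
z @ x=[[-0.59, -0.58], [-0.80, -0.78], [-0.54, -0.53]]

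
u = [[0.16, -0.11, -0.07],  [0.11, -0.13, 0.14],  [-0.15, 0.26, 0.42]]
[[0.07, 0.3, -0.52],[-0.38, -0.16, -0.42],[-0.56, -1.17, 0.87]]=u @ [[0.42, 0.39, -1.83], [1.22, -0.76, 1.93], [-1.94, -2.17, 0.22]]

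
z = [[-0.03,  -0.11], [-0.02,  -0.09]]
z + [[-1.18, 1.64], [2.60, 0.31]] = [[-1.21, 1.53], [2.58, 0.22]]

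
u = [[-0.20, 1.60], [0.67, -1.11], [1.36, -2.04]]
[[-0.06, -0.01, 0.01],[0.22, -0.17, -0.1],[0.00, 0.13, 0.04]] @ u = [[0.02, -0.11], [-0.29, 0.74], [0.14, -0.23]]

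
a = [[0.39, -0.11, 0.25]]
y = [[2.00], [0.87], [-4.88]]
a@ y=[[-0.54]]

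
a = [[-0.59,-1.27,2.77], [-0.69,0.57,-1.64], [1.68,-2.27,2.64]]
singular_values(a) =[5.01, 1.65, 0.51]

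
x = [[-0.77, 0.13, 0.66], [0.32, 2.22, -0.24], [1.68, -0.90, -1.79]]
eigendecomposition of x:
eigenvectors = [[-0.36,0.7,0.01], [0.07,-0.02,-0.98], [0.93,0.71,0.22]]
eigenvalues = [-2.51, -0.1, 2.27]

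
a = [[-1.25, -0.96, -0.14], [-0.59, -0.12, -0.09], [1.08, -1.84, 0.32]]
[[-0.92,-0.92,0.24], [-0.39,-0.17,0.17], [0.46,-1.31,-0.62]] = a@ [[0.7, 0.1, -0.35],[0.10, 0.80, 0.17],[-0.35, 0.17, 0.23]]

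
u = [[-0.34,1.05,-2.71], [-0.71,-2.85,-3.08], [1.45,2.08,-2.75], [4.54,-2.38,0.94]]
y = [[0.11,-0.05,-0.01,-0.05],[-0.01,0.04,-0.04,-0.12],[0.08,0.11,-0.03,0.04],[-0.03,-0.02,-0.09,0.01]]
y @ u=[[-0.24, 0.36, -0.16],[-0.63, 0.08, -0.10],[0.03, -0.39, -0.44],[-0.06, -0.19, 0.4]]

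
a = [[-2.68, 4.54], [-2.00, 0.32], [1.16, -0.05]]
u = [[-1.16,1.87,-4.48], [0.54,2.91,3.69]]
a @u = [[5.56,8.2,28.76],[2.49,-2.81,10.14],[-1.37,2.02,-5.38]]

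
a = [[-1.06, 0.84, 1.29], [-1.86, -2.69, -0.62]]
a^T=[[-1.06, -1.86], [0.84, -2.69], [1.29, -0.62]]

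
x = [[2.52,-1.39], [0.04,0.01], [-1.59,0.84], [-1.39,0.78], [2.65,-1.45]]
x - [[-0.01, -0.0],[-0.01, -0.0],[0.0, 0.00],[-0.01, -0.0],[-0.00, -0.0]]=[[2.53, -1.39], [0.05, 0.01], [-1.59, 0.84], [-1.38, 0.78], [2.65, -1.45]]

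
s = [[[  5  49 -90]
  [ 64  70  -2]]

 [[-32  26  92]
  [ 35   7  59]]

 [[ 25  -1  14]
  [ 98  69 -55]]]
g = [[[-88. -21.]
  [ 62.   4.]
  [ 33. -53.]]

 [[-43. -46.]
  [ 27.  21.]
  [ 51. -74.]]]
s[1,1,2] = 59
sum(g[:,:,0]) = 42.0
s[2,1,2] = -55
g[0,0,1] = -21.0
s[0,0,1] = 49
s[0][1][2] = -2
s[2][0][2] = 14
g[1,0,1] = -46.0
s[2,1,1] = 69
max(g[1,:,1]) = 21.0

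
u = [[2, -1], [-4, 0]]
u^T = [[2, -4], [-1, 0]]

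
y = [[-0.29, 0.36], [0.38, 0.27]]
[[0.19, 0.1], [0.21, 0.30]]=y @ [[0.11, 0.38], [0.61, 0.58]]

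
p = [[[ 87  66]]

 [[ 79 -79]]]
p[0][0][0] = 87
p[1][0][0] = 79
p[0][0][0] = 87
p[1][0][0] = 79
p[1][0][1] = -79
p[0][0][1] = 66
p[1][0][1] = -79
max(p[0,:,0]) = 87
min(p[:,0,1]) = -79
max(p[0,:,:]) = 87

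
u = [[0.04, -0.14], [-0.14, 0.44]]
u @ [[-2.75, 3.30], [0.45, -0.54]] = [[-0.17, 0.21], [0.58, -0.7]]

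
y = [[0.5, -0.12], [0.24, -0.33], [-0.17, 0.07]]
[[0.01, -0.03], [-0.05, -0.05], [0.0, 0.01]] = y@[[0.08, -0.02], [0.22, 0.13]]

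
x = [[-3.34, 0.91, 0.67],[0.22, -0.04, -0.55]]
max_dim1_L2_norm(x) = 3.53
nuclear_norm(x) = 4.04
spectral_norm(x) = 3.54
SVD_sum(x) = [[-3.33, 0.91, 0.72], [0.31, -0.08, -0.07]] + [[-0.01, 0.0, -0.05], [-0.09, 0.04, -0.48]]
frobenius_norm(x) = 3.58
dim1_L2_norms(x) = [3.53, 0.59]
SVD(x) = [[-1.0, 0.09], [0.09, 1.00]] @ diag([3.5410711457429955, 0.49589831698280973]) @ [[0.94, -0.26, -0.2], [-0.19, 0.09, -0.98]]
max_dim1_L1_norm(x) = 4.92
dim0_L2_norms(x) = [3.35, 0.91, 0.87]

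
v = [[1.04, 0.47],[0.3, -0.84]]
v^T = [[1.04,  0.30], [0.47,  -0.84]]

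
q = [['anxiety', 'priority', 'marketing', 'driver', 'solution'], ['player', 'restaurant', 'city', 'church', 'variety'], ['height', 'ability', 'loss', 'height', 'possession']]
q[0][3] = 'driver'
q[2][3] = 'height'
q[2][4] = 'possession'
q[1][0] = 'player'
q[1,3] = 'church'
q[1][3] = 'church'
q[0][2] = 'marketing'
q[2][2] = 'loss'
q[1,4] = 'variety'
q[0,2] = 'marketing'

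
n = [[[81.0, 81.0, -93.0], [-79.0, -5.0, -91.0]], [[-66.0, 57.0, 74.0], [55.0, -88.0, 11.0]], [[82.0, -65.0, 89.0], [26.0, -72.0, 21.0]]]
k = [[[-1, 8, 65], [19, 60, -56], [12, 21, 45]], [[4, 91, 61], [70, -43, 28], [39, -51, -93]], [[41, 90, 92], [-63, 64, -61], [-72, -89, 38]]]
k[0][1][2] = -56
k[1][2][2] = -93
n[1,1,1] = -88.0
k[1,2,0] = 39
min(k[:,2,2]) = -93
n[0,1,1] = -5.0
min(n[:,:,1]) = -88.0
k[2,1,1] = 64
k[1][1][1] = -43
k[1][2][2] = -93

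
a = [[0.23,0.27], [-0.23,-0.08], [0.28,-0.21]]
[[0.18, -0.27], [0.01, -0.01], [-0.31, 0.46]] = a@[[-0.37,0.54],  [0.99,-1.46]]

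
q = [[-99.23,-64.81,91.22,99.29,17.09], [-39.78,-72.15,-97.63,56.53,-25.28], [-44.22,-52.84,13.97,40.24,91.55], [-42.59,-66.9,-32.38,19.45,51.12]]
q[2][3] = 40.24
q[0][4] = 17.09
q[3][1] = -66.9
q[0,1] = -64.81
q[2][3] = 40.24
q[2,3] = 40.24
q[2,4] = 91.55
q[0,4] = 17.09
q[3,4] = 51.12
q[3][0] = -42.59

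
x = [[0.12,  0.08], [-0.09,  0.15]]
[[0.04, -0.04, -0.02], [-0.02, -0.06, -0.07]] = x@[[0.29, -0.08, 0.08], [0.05, -0.44, -0.4]]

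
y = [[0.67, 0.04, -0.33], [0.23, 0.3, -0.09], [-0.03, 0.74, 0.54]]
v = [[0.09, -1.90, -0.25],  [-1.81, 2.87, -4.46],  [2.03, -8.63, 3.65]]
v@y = [[-0.37, -0.75, 0.01], [-0.42, -2.51, -2.07], [-0.73, 0.19, 2.08]]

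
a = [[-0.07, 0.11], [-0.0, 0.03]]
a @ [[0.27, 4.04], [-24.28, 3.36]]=[[-2.69, 0.09], [-0.73, 0.10]]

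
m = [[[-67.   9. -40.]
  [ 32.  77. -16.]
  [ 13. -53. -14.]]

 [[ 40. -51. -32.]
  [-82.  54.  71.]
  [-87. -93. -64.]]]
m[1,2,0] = -87.0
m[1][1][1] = 54.0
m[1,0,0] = 40.0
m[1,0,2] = -32.0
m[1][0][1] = -51.0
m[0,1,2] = -16.0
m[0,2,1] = -53.0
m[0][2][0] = 13.0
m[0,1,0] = 32.0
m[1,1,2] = 71.0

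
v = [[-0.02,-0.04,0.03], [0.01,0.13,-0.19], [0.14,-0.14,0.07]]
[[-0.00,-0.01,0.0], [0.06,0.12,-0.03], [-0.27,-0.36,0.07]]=v@[[-1.2, -1.46, 0.25],  [0.83, 1.13, -0.26],  [0.2, 0.07, -0.03]]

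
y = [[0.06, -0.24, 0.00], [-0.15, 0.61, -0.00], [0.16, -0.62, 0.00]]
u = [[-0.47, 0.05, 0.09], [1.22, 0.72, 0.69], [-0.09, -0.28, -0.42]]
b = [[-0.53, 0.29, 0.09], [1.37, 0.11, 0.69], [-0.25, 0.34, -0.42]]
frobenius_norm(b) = 1.76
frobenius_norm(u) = 1.73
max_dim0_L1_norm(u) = 1.78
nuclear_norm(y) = 0.94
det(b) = 0.31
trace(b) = -0.84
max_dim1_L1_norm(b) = 2.17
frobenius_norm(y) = 0.93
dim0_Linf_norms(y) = [0.16, 0.62, 0.0]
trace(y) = 0.67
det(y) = 0.00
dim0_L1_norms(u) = [1.78, 1.05, 1.2]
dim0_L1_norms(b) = [2.15, 0.74, 1.2]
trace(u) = -0.17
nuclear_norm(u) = 2.21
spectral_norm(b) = 1.65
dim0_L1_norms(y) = [0.37, 1.47, 0.0]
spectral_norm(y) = 0.93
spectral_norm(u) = 1.65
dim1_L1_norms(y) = [0.3, 0.76, 0.78]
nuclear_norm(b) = 2.52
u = y + b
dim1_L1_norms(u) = [0.61, 2.63, 0.79]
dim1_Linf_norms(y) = [0.24, 0.61, 0.62]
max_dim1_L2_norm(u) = 1.58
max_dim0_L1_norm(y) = 1.47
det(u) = 0.05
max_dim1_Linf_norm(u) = 1.22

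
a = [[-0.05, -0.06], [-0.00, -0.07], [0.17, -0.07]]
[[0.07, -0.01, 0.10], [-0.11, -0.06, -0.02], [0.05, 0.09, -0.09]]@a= [[0.01,-0.01], [0.0,0.01], [-0.02,-0.0]]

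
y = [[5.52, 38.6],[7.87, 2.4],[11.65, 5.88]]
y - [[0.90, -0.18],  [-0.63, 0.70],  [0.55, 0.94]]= [[4.62, 38.78], [8.5, 1.7], [11.1, 4.94]]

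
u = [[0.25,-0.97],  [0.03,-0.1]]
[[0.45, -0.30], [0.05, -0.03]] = u @[[0.33, 0.4], [-0.38, 0.41]]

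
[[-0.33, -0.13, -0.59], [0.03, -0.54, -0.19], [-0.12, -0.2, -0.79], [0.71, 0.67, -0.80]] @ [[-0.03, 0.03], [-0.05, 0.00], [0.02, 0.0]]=[[0.0, -0.01], [0.02, 0.0], [-0.0, -0.0], [-0.07, 0.02]]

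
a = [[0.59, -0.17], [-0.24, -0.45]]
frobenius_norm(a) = 0.80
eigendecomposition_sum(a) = [[0.61, -0.10], [-0.14, 0.02]] + [[-0.02, -0.07], [-0.10, -0.47]]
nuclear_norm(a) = 1.12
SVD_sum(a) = [[0.58, 0.03],  [-0.26, -0.01]] + [[0.01, -0.2], [0.02, -0.44]]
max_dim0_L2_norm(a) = 0.64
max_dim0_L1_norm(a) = 0.83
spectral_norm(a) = 0.64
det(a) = -0.31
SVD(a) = [[-0.91, 0.41],[0.41, 0.91]] @ diag([0.6372122875227096, 0.48068752909772433]) @ [[-1.00, -0.04], [0.04, -1.0]]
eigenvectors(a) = [[0.98, 0.16], [-0.22, 0.99]]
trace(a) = 0.14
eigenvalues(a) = [0.63, -0.49]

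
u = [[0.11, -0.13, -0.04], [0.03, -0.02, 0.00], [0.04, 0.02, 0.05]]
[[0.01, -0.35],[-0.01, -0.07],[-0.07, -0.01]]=u@[[0.14, -2.44],  [0.56, 0.08],  [-1.71, 1.68]]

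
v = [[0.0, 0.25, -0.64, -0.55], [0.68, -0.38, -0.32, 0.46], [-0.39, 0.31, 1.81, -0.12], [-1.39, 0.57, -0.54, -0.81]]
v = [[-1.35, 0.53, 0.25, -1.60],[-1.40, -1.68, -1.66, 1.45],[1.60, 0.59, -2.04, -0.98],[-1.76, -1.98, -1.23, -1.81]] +[[1.35, -0.28, -0.89, 1.05],[2.08, 1.3, 1.34, -0.99],[-1.99, -0.28, 3.85, 0.86],[0.37, 2.55, 0.69, 1.00]]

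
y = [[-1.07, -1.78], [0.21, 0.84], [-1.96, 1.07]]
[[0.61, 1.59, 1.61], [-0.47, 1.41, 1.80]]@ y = [[-3.47, 1.97],[-2.73, 3.95]]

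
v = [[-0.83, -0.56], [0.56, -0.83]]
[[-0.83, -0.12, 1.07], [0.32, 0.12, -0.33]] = v @ [[0.86,0.17,-1.07], [0.2,-0.03,-0.32]]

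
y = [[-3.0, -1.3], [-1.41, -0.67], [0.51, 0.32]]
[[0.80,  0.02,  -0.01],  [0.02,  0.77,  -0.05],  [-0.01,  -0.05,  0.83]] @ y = [[-2.43, -1.06], [-1.17, -0.56], [0.52, 0.31]]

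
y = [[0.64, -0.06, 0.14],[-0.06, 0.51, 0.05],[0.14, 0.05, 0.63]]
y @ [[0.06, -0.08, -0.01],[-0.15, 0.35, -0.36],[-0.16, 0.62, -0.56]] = [[0.02, 0.01, -0.06], [-0.09, 0.21, -0.21], [-0.10, 0.4, -0.37]]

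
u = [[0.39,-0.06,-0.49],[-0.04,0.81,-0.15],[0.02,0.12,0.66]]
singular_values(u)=[0.86, 0.82, 0.31]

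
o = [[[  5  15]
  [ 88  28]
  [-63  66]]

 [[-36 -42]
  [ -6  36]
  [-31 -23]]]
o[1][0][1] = -42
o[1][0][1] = -42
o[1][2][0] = -31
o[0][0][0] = 5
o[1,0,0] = -36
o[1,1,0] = -6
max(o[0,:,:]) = 88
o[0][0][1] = 15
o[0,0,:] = [5, 15]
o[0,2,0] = -63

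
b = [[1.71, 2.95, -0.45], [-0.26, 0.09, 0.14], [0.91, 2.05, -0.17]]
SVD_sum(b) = [[1.62, 3.01, -0.40], [-0.03, -0.05, 0.01], [1.06, 1.96, -0.26]] + [[0.09, -0.06, -0.05], [-0.23, 0.14, 0.13], [-0.15, 0.09, 0.09]] + [[-0.0,0.0,-0.0], [-0.00,0.00,-0.0], [0.00,-0.00,0.0]]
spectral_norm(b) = 4.10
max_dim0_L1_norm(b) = 5.09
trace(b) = 1.63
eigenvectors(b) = [[(0.44+0j), (-0.88+0j), (-0.88-0j)], [(-0.12+0j), (0.21-0.09j), 0.21+0.09j], [(0.89+0j), -0.41-0.08j, -0.41+0.08j]]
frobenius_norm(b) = 4.12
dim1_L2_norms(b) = [3.44, 0.31, 2.25]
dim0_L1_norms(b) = [2.88, 5.09, 0.76]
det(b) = 0.01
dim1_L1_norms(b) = [5.11, 0.49, 3.13]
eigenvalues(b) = [(0.01+0j), (0.81+0.26j), (0.81-0.26j)]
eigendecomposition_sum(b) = [[(-0+0j), -0.00+0.00j, 0.00-0.00j], [0.00+0.00j, -0j, (-0+0j)], [-0.01+0.00j, -0.01+0.00j, 0.01-0.00j]] + [[0.86-0.69j, (1.48-3.83j), -0.23-0.17j], [-0.13+0.25j, 0.04+1.05j, 0.07+0.02j], [0.46-0.24j, 1.03-1.64j, -0.09-0.10j]] + [[(0.86+0.69j), 1.48+3.83j, -0.23+0.17j], [(-0.13-0.25j), 0.04-1.05j, 0.07-0.02j], [(0.46+0.24j), 1.03+1.64j, -0.09+0.10j]]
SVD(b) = [[-0.84, 0.32, -0.44], [0.01, -0.8, -0.60], [-0.55, -0.51, 0.67]] @ diag([4.103750104821526, 0.37831707189410396, 0.003357125373951995]) @ [[-0.47, -0.87, 0.11],[0.76, -0.47, -0.45],[0.44, -0.12, 0.89]]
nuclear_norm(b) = 4.49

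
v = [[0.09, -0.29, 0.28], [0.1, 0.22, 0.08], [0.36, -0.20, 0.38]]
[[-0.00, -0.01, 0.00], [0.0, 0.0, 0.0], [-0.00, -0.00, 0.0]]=v @[[0.00,0.00,-0.00], [0.01,0.02,-0.0], [-0.00,0.00,0.00]]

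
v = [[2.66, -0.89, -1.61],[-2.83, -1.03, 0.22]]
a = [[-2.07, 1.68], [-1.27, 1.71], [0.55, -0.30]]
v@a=[[-5.26,3.43], [7.29,-6.58]]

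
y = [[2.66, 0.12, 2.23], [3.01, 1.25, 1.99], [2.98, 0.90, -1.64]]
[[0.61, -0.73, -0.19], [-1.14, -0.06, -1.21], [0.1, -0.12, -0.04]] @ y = [[-1.14, -1.01, 0.22], [-6.82, -1.30, -0.68], [-0.21, -0.17, 0.05]]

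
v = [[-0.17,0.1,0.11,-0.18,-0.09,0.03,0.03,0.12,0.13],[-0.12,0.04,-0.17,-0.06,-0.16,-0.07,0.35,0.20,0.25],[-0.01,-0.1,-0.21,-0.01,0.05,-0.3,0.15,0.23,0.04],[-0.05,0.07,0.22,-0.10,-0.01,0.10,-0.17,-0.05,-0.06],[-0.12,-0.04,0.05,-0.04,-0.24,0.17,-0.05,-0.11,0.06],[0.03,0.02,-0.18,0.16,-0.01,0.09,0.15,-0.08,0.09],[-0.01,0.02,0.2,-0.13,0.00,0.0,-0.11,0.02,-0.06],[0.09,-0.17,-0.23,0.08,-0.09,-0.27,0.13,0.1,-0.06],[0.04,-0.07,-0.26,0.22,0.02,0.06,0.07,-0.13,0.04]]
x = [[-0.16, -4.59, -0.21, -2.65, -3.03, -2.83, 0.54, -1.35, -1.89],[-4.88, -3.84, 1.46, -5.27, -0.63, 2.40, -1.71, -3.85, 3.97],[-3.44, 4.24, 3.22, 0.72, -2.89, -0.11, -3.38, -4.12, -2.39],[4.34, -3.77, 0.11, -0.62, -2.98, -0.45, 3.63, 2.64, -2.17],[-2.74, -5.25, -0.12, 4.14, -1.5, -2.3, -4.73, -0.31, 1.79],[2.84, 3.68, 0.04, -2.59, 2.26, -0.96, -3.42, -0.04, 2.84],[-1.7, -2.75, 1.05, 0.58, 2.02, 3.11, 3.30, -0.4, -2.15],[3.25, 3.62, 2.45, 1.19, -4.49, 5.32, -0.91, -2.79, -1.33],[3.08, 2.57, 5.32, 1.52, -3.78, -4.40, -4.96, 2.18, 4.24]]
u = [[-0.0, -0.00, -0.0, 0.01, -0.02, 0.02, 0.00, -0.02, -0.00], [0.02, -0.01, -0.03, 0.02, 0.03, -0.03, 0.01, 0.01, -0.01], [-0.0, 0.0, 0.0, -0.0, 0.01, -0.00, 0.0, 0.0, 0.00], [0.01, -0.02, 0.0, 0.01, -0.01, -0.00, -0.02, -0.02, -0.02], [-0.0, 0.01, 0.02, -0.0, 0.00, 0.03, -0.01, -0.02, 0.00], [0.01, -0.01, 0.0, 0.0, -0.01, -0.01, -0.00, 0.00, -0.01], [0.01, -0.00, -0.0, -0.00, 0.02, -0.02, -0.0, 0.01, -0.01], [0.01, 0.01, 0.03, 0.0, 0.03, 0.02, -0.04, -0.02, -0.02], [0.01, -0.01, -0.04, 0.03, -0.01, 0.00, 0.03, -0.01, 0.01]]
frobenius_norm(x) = 26.61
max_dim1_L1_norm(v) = 1.42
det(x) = 4394913.22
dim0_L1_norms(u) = [0.07, 0.07, 0.12, 0.07, 0.14, 0.13, 0.11, 0.11, 0.08]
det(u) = -0.00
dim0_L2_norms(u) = [0.03, 0.03, 0.06, 0.04, 0.05, 0.06, 0.06, 0.04, 0.03]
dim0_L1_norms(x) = [26.43, 34.31, 13.98, 19.28, 23.58, 21.88, 26.58, 17.68, 22.77]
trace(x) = 0.89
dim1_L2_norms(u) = [0.04, 0.06, 0.01, 0.04, 0.04, 0.02, 0.03, 0.07, 0.06]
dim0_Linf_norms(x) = [4.88, 5.25, 5.32, 5.27, 4.49, 5.32, 4.96, 4.12, 4.24]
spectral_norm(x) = 14.36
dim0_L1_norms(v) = [0.64, 0.63, 1.63, 0.98, 0.67, 1.09, 1.21, 1.04, 0.79]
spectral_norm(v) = 0.85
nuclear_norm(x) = 68.78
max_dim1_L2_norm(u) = 0.07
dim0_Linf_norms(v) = [0.17, 0.17, 0.26, 0.22, 0.24, 0.3, 0.35, 0.23, 0.25]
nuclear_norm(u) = 0.29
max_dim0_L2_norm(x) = 11.68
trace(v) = -0.56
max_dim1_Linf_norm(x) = 5.32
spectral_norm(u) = 0.10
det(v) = -0.00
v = x @ u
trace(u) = -0.02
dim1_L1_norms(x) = [17.25, 28.01, 24.51, 20.71, 22.88, 18.67, 17.06, 25.35, 32.05]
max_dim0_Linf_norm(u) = 0.04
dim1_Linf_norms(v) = [0.18, 0.35, 0.3, 0.22, 0.24, 0.18, 0.2, 0.27, 0.26]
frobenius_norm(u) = 0.14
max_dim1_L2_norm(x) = 11.3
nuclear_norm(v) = 2.39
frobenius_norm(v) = 1.19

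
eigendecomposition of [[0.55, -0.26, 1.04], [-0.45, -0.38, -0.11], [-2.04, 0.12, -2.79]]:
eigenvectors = [[-0.39, 0.63, -0.57], [-0.05, -0.61, -0.65], [0.92, -0.49, 0.51]]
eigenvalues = [-1.93, -0.0, -0.69]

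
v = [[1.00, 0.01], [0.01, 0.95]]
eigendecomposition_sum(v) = [[0.97, 0.19], [0.19, 0.04]] + [[0.03, -0.18], [-0.18, 0.91]]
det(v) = 0.95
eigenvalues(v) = [1.0, 0.95]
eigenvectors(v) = [[0.98,-0.19], [0.19,0.98]]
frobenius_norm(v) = 1.38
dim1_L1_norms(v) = [1.01, 0.96]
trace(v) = 1.95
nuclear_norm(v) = 1.95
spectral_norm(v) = 1.00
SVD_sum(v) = [[0.97,0.19], [0.19,0.04]] + [[0.03, -0.18], [-0.18, 0.91]]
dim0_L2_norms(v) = [1.0, 0.95]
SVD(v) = [[-0.98, -0.19], [-0.19, 0.98]] @ diag([1.0019258240356725, 0.9480741759643274]) @ [[-0.98, -0.19], [-0.19, 0.98]]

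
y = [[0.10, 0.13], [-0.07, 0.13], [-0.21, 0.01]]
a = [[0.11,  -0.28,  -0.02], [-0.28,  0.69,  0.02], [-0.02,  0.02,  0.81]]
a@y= [[0.03, -0.02], [-0.08, 0.05], [-0.17, 0.01]]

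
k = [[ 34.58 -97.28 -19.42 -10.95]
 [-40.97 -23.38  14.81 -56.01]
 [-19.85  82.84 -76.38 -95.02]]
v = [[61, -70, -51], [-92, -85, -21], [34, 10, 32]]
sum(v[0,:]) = -60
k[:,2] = [-19.42, 14.81, -76.38]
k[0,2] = -19.42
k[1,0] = -40.97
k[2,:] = [-19.85, 82.84, -76.38, -95.02]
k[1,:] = [-40.97, -23.38, 14.81, -56.01]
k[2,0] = -19.85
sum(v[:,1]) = -145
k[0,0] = 34.58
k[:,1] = [-97.28, -23.38, 82.84]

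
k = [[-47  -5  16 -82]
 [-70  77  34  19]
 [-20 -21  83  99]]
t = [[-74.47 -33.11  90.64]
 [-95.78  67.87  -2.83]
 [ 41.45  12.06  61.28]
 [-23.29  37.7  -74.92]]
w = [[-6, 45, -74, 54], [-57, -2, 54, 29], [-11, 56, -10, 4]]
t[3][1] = 37.7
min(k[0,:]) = -82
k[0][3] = -82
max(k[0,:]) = 16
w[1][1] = -2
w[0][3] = 54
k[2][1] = -21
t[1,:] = [-95.78, 67.87, -2.83]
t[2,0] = 41.45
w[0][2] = -74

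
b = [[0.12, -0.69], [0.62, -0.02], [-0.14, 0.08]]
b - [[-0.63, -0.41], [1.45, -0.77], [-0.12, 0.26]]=[[0.75, -0.28], [-0.83, 0.75], [-0.02, -0.18]]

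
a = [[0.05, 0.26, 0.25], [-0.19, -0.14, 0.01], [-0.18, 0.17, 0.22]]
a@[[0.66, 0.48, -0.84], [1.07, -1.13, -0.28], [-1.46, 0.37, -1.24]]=[[-0.05, -0.18, -0.42], [-0.29, 0.07, 0.19], [-0.26, -0.20, -0.17]]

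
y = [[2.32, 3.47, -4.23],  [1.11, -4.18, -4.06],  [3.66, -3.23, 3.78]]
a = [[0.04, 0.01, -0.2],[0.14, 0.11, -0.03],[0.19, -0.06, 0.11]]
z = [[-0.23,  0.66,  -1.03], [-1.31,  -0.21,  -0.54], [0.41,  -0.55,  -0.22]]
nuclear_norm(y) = 17.56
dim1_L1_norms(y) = [10.02, 9.35, 10.67]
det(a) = 0.01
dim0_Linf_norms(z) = [1.31, 0.66, 1.03]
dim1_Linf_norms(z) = [1.03, 1.31, 0.55]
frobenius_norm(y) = 10.42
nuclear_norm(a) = 0.58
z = y @ a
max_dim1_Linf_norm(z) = 1.31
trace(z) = -0.66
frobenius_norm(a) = 0.36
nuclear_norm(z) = 3.31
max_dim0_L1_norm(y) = 12.07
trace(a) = 0.26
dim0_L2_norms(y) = [4.47, 6.32, 6.98]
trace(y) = 1.92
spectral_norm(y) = 7.46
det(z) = -1.11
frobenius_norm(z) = 2.03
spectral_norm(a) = 0.25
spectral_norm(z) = 1.62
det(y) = -182.75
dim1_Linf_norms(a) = [0.2, 0.14, 0.19]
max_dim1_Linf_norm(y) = 4.23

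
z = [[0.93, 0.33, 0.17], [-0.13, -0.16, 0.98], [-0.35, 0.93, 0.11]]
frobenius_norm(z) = 1.73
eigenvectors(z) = [[(-0.7+0j), (-0.7-0j), 0.07+0.00j], [(-0.04-0.47j), (-0.04+0.47j), -0.75+0.00j], [0.03-0.54j, 0.03+0.54j, 0.65+0.00j]]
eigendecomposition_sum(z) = [[0.47+0.17j, 0.14-0.30j, (0.11-0.36j)], [(-0.09+0.32j), 0.20+0.08j, 0.24+0.05j], [-0.15+0.35j, 0.22+0.12j, (0.27+0.1j)]] + [[0.47-0.17j, 0.14+0.30j, 0.11+0.36j], [-0.09-0.32j, 0.20-0.08j, 0.24-0.05j], [-0.15-0.35j, (0.22-0.12j), 0.27-0.10j]] + [[(-0-0j), (0.05-0j), -0.05-0.00j],[0.05+0.00j, (-0.57+0j), (0.49+0j)],[-0.04-0.00j, (0.49-0j), (-0.43-0j)]]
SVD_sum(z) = [[0.49, 0.04, -0.4], [-0.56, -0.04, 0.46], [-0.22, -0.02, 0.18]] + [[0.13, 0.51, 0.21], [0.04, 0.16, 0.07], [0.18, 0.73, 0.29]] + [[0.31,  -0.22,  0.36], [0.39,  -0.28,  0.46], [-0.31,  0.22,  -0.36]]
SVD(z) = [[-0.63,-0.57,-0.53],  [0.72,-0.18,-0.67],  [0.28,-0.8,0.52]] @ diag([1.0053976191865164, 1.0002914617861225, 0.9968413207787228]) @ [[-0.77, -0.06, 0.63],[-0.22, -0.91, -0.36],[-0.59, 0.42, -0.69]]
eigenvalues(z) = [(0.94+0.35j), (0.94-0.35j), (-1+0j)]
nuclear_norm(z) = 3.00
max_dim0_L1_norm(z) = 1.42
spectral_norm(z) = 1.01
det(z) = -1.00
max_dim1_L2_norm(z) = 1.0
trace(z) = 0.88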